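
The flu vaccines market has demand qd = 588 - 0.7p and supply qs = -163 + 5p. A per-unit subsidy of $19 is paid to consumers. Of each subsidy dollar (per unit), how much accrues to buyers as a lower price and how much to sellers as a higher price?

Buyers gain 50/3 per unit; sellers gain 7/3 per unit

Pre-subsidy: 588 - 0.7p = -163 + 5p gives p* = 7510/57, q* = 28259/57.
With the rebate, buyers effectively pay pb = ps − 19, where ps is the price sellers receive.
Demand in terms of ps becomes qd = 588 − 0.7(ps − 19) = 601.3 - 0.7ps. Setting this equal to supply: 601.3 - 0.7ps = -163 + 5ps, so ps = 7643/57.
Buyers pay pb = 7643/57 − 19 = 6560/57; q' = -163 + 5·(7643/57) = 28924/57.
Buyers' price falls by p* − pb = 7510/57 − 6560/57 = 50/3; sellers' price rises by ps − p* = 7643/57 − 7510/57 = 7/3.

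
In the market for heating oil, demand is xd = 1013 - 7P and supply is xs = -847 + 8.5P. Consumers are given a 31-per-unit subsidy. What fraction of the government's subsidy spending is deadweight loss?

Pre-subsidy: 1013 - 7P = -847 + 8.5P gives P* = 120, x* = 173.
With the rebate, buyers effectively pay Pb = Ps − 31, where Ps is the price sellers receive.
Demand in terms of Ps becomes xd = 1013 − 7(Ps − 31) = 1230 - 7Ps. Setting this equal to supply: 1230 - 7Ps = -847 + 8.5Ps, so Ps = 134.
Buyers pay Pb = 134 − 31 = 103; x' = -847 + 8.5·134 = 292.
ΔCS = ½(173 + 292)(120 − 103) = 3952.5; ΔPS = ½(173 + 292)(134 − 120) = 3255.
Government spending = 31 × 292 = 9052.
DWL = ½ × 31 × (292 − 173) = 1844.5; fraction = 1844.5 / 9052 = 119/584.

DWL / government spending = 119/584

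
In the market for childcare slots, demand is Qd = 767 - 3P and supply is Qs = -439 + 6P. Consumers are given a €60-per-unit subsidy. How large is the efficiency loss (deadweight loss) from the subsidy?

Deadweight loss = €3600

Pre-subsidy: 767 - 3P = -439 + 6P gives P* = 134, Q* = 365.
With the rebate, buyers effectively pay Pb = Ps − 60, where Ps is the price sellers receive.
Demand in terms of Ps becomes Qd = 767 − 3(Ps − 60) = 947 - 3Ps. Setting this equal to supply: 947 - 3Ps = -439 + 6Ps, so Ps = 154.
Buyers pay Pb = 154 − 60 = 94; Q' = -439 + 6·154 = 485.
The subsidy expands output by 485 − 365 = 120 past the efficient level; on those units the gap between marginal cost and willingness to pay runs from 0 up to 60.
DWL = ½ × 60 × 120 = 3600.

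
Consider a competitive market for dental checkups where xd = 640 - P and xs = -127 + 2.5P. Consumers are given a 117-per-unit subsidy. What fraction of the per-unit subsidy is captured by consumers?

Pre-subsidy: 640 - P = -127 + 2.5P gives P* = 1534/7, x* = 2946/7.
With the rebate, buyers effectively pay Pb = Ps − 117, where Ps is the price sellers receive.
Demand in terms of Ps becomes xd = 640 − 1(Ps − 117) = 757 - Ps. Setting this equal to supply: 757 - Ps = -127 + 2.5Ps, so Ps = 1768/7.
Buyers pay Pb = 1768/7 − 117 = 949/7; x' = -127 + 2.5·(1768/7) = 3531/7.
Buyers' price falls by P* − Pb = 1534/7 − 949/7 = 585/7; sellers' price rises by Ps − P* = 1768/7 − 1534/7 = 234/7.
So consumers capture (585/7)/117 = 5/7 of each unit of subsidy.

Consumer share = 5/7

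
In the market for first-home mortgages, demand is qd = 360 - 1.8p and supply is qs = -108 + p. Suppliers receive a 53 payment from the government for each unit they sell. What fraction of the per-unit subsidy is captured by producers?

Pre-subsidy: 360 - 1.8p = -108 + p gives p* = 1170/7, q* = 414/7.
With the subsidy, sellers receive ps = pb + 53 for each unit, where pb is the price buyers pay.
Supply in terms of pb becomes qs = -108 + 1(pb + 53) = -55 + pb. Setting this equal to demand: 360 - 1.8pb = -55 + pb, so pb = 2075/14.
Sellers receive ps = 2075/14 + 53 = 2817/14; q' = 360 − 1.8·(2075/14) = 1305/14.
Buyers' price falls by p* − pb = 1170/7 − 2075/14 = 265/14; sellers' price rises by ps − p* = 2817/14 − 1170/7 = 477/14.
So producers capture (477/14)/53 = 9/14 of each unit of subsidy.

Producer share = 9/14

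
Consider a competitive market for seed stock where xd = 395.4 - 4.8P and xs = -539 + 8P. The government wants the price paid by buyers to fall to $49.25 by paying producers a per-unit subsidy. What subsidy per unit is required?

At a buyer price of 49.25, quantity demanded is 395.4 − 4.8·49.25 = 159.
Sellers supply 159 only when they receive Ps with -539 + 8·Ps = 159, i.e. Ps = 87.25.
s = Ps − Pb = 87.25 − 49.25 = 38.

Required subsidy s = $38 per unit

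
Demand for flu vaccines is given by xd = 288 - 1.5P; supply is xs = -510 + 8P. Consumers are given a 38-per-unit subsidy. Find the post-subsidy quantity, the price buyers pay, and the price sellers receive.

Pre-subsidy: 288 - 1.5P = -510 + 8P gives P* = 84, x* = 162.
With the rebate, buyers effectively pay Pb = Ps − 38, where Ps is the price sellers receive.
Demand in terms of Ps becomes xd = 288 − 1.5(Ps − 38) = 345 - 1.5Ps. Setting this equal to supply: 345 - 1.5Ps = -510 + 8Ps, so Ps = 90.
Buyers pay Pb = 90 − 38 = 52; x' = -510 + 8·90 = 210.

x' = 210; buyers pay 52; sellers receive 90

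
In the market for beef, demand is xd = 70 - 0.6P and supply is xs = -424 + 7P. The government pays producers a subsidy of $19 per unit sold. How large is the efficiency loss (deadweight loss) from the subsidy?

Deadweight loss = $99.75

Pre-subsidy: 70 - 0.6P = -424 + 7P gives P* = 65, x* = 31.
With the subsidy, sellers receive Ps = Pb + 19 for each unit, where Pb is the price buyers pay.
Supply in terms of Pb becomes xs = -424 + 7(Pb + 19) = -291 + 7Pb. Setting this equal to demand: 70 - 0.6Pb = -291 + 7Pb, so Pb = 47.5.
Sellers receive Ps = 47.5 + 19 = 66.5; x' = 70 − 0.6·47.5 = 41.5.
The subsidy expands output by 41.5 − 31 = 10.5 past the efficient level; on those units the gap between marginal cost and willingness to pay runs from 0 up to 19.
DWL = ½ × 19 × 10.5 = 99.75.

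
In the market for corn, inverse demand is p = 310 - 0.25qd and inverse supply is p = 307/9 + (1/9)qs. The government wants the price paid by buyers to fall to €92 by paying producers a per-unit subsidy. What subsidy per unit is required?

At a buyer price of 92, quantity demanded is 1240 − 4·92 = 872.
Sellers supply 872 only when they receive ps = 307/9 + (1/9)·872 = 131.
s = ps − pb = 131 − 92 = 39.

Required subsidy s = €39 per unit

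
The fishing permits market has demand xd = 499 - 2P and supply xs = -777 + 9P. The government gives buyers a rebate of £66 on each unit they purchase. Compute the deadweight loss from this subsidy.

Deadweight loss = £3564

Pre-subsidy: 499 - 2P = -777 + 9P gives P* = 116, x* = 267.
With the rebate, buyers effectively pay Pb = Ps − 66, where Ps is the price sellers receive.
Demand in terms of Ps becomes xd = 499 − 2(Ps − 66) = 631 - 2Ps. Setting this equal to supply: 631 - 2Ps = -777 + 9Ps, so Ps = 128.
Buyers pay Pb = 128 − 66 = 62; x' = -777 + 9·128 = 375.
The subsidy expands output by 375 − 267 = 108 past the efficient level; on those units the gap between marginal cost and willingness to pay runs from 0 up to 66.
DWL = ½ × 66 × 108 = 3564.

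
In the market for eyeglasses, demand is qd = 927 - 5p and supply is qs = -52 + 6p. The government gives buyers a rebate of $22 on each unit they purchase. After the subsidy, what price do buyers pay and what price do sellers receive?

Buyers pay $77; sellers receive $99

Pre-subsidy: 927 - 5p = -52 + 6p gives p* = 89, q* = 482.
With the rebate, buyers effectively pay pb = ps − 22, where ps is the price sellers receive.
Demand in terms of ps becomes qd = 927 − 5(ps − 22) = 1037 - 5ps. Setting this equal to supply: 1037 - 5ps = -52 + 6ps, so ps = 99.
Buyers pay pb = 99 − 22 = 77; q' = -52 + 6·99 = 542.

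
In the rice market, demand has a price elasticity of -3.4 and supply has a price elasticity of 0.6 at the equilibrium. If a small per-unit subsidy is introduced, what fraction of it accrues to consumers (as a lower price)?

Consumer share = 0.15

For a small subsidy around the equilibrium, the benefit split depends on the relative slopes, which at a point are proportional to the elasticities.
Buyer share = εs/(εs + |εd|) = 0.6/(0.6 + 3.4) = 0.15; seller share = |εd|/(εs + |εd|) = 0.85.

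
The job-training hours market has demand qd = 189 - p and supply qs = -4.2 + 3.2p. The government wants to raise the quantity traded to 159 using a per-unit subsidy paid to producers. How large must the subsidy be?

At q = 159, invert demand for the buyer price: pb = (189 − 159)/1 = 30; invert supply for the seller price: ps = (159 − (-4.2))/3.2 = 51.
The subsidy must fill the gap: s = ps − pb = 51 − 30 = 21.

Required subsidy s = 21 per unit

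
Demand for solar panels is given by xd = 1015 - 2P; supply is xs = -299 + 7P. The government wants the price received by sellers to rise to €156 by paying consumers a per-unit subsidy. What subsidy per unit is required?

Required subsidy s = €45 per unit

At a seller price of 156, quantity supplied is -299 + 7·156 = 793.
Buyers absorb 793 only when they pay Pb with 1015 − 2·Pb = 793, i.e. Pb = 111.
s = Ps − Pb = 156 − 111 = 45.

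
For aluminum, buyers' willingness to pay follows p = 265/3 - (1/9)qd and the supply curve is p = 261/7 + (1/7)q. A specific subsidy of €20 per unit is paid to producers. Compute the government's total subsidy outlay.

Government cost = €5595

Pre-subsidy: 265/3 - (1/9)q = 261/7 + (1/7)q gives q* = 201 and p* = 66.
With the subsidy, sellers receive ps = pb + 20 for each unit, where pb is the price buyers pay.
On the curves, pb = 265/3 - (1/9)q and ps = 261/7 + (1/7)q; the wedge ps − pb = 20 gives 261/7 + (1/7)q − (265/3 - (1/9)q) = 20, so q' = 279.75.
Then pb = 265/3 − (1/9)·279.75 = 57.25 and ps = 261/7 + (1/7)·279.75 = 77.25.
Government outlay = subsidy × quantity = 20 × 279.75 = 5595.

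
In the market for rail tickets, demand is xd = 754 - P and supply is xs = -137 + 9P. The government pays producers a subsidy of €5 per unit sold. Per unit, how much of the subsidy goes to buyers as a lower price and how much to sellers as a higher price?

Pre-subsidy: 754 - P = -137 + 9P gives P* = 89.1, x* = 664.9.
With the subsidy, sellers receive Ps = Pb + 5 for each unit, where Pb is the price buyers pay.
Supply in terms of Pb becomes xs = -137 + 9(Pb + 5) = -92 + 9Pb. Setting this equal to demand: 754 - Pb = -92 + 9Pb, so Pb = 84.6.
Sellers receive Ps = 84.6 + 5 = 89.6; x' = 754 − 1·84.6 = 669.4.
Buyers' price falls by P* − Pb = 89.1 − 84.6 = 4.5; sellers' price rises by Ps − P* = 89.6 − 89.1 = 0.5.

Buyers gain €4.5 per unit; sellers gain €0.5 per unit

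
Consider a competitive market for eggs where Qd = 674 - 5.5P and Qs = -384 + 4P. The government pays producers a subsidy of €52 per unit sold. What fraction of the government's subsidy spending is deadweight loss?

Pre-subsidy: 674 - 5.5P = -384 + 4P gives P* = 2116/19, Q* = 1168/19.
With the subsidy, sellers receive Ps = Pb + 52 for each unit, where Pb is the price buyers pay.
Supply in terms of Pb becomes Qs = -384 + 4(Pb + 52) = -176 + 4Pb. Setting this equal to demand: 674 - 5.5Pb = -176 + 4Pb, so Pb = 1700/19.
Sellers receive Ps = 1700/19 + 52 = 2688/19; Q' = 674 − 5.5·(1700/19) = 3456/19.
ΔCS = ½(1168/19 + 3456/19)(2116/19 − 1700/19) = 961792/361; ΔPS = ½(1168/19 + 3456/19)(2688/19 − 2116/19) = 1322464/361.
Government spending = 52 × 3456/19 = 179712/19.
DWL = ½ × 52 × (3456/19 − 1168/19) = 59488/19; fraction = (59488/19) / (179712/19) = 143/432.

DWL / government spending = 143/432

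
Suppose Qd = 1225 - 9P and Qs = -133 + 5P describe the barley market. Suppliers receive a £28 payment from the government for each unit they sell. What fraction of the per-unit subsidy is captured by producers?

Producer share = 9/14

Pre-subsidy: 1225 - 9P = -133 + 5P gives P* = 97, Q* = 352.
With the subsidy, sellers receive Ps = Pb + 28 for each unit, where Pb is the price buyers pay.
Supply in terms of Pb becomes Qs = -133 + 5(Pb + 28) = 7 + 5Pb. Setting this equal to demand: 1225 - 9Pb = 7 + 5Pb, so Pb = 87.
Sellers receive Ps = 87 + 28 = 115; Q' = 1225 − 9·87 = 442.
Buyers' price falls by P* − Pb = 97 − 87 = 10; sellers' price rises by Ps − P* = 115 − 97 = 18.
So producers capture 18/28 = 9/14 of each unit of subsidy.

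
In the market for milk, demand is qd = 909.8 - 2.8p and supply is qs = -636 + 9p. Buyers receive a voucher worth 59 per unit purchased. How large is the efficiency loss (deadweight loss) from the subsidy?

Pre-subsidy: 909.8 - 2.8p = -636 + 9p gives p* = 131, q* = 543.
With the rebate, buyers effectively pay pb = ps − 59, where ps is the price sellers receive.
Demand in terms of ps becomes qd = 909.8 − 2.8(ps − 59) = 1075 - 2.8ps. Setting this equal to supply: 1075 - 2.8ps = -636 + 9ps, so ps = 145.
Buyers pay pb = 145 − 59 = 86; q' = -636 + 9·145 = 669.
The subsidy expands output by 669 − 543 = 126 past the efficient level; on those units the gap between marginal cost and willingness to pay runs from 0 up to 59.
DWL = ½ × 59 × 126 = 3717.

Deadweight loss = 3717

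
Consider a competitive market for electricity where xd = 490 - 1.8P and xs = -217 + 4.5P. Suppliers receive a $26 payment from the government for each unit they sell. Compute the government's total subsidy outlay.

Pre-subsidy: 490 - 1.8P = -217 + 4.5P gives P* = 1010/9, x* = 288.
With the subsidy, sellers receive Ps = Pb + 26 for each unit, where Pb is the price buyers pay.
Supply in terms of Pb becomes xs = -217 + 4.5(Pb + 26) = -100 + 4.5Pb. Setting this equal to demand: 490 - 1.8Pb = -100 + 4.5Pb, so Pb = 5900/63.
Sellers receive Ps = 5900/63 + 26 = 7538/63; x' = 490 − 1.8·(5900/63) = 2250/7.
Government outlay = subsidy × quantity = 26 × 2250/7 = 58500/7.

Government cost = 58500/7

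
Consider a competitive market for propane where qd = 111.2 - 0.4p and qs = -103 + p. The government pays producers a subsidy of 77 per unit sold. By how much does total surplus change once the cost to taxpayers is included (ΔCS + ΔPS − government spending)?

Pre-subsidy: 111.2 - 0.4p = -103 + p gives p* = 153, q* = 50.
With the subsidy, sellers receive ps = pb + 77 for each unit, where pb is the price buyers pay.
Supply in terms of pb becomes qs = -103 + 1(pb + 77) = -26 + pb. Setting this equal to demand: 111.2 - 0.4pb = -26 + pb, so pb = 98.
Sellers receive ps = 98 + 77 = 175; q' = 111.2 − 0.4·98 = 72.
ΔCS = ½(50 + 72)(153 − 98) = 3355; ΔPS = ½(50 + 72)(175 − 153) = 1342.
Government spending = 77 × 72 = 5544.
Net change = 3355 + 1342 − 5544 = -847. The loss equals the DWL triangle ½·77·22.

Net change in total surplus = -847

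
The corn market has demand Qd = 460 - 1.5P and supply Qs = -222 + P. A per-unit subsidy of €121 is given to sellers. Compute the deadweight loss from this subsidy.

Deadweight loss = €4392.3

Pre-subsidy: 460 - 1.5P = -222 + P gives P* = 272.8, Q* = 50.8.
With the subsidy, sellers receive Ps = Pb + 121 for each unit, where Pb is the price buyers pay.
Supply in terms of Pb becomes Qs = -222 + 1(Pb + 121) = -101 + Pb. Setting this equal to demand: 460 - 1.5Pb = -101 + Pb, so Pb = 224.4.
Sellers receive Ps = 224.4 + 121 = 345.4; Q' = 460 − 1.5·224.4 = 123.4.
The subsidy expands output by 123.4 − 50.8 = 72.6 past the efficient level; on those units the gap between marginal cost and willingness to pay runs from 0 up to 121.
DWL = ½ × 121 × 72.6 = 4392.3.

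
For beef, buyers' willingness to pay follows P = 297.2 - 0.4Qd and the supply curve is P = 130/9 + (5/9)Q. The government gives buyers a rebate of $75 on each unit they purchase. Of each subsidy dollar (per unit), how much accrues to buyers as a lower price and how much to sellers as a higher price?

Pre-subsidy: 297.2 - 0.4Q = 130/9 + (5/9)Q gives Q* = 12724/43 and P* = 7690/43.
With the rebate, buyers effectively pay Pb = Ps − 75, where Ps is the price sellers receive.
On the curves, Pb = 297.2 - 0.4Q and Ps = 130/9 + (5/9)Q; the wedge Ps − Pb = 75 gives 130/9 + (5/9)Q − (297.2 - 0.4Q) = 75, so Q' = 16099/43.
Then Pb = 297.2 − 0.4·(16099/43) = 6340/43 and Ps = 130/9 + (5/9)·(16099/43) = 9565/43.
Buyers' price falls by P* − Pb = 7690/43 − 6340/43 = 1350/43; sellers' price rises by Ps − P* = 9565/43 − 7690/43 = 1875/43.

Buyers gain 1350/43 per unit; sellers gain 1875/43 per unit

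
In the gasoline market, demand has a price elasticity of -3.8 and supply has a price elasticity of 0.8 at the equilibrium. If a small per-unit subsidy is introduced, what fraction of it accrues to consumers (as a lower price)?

Consumer share = 4/23

For a small subsidy around the equilibrium, the benefit split depends on the relative slopes, which at a point are proportional to the elasticities.
Buyer share = εs/(εs + |εd|) = 0.8/(0.8 + 3.8) = 4/23; seller share = |εd|/(εs + |εd|) = 19/23.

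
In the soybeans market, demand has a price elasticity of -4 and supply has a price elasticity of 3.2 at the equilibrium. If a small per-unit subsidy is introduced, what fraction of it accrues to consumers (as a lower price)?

Consumer share = 4/9

For a small subsidy around the equilibrium, the benefit split depends on the relative slopes, which at a point are proportional to the elasticities.
Buyer share = εs/(εs + |εd|) = 3.2/(3.2 + 4) = 4/9; seller share = |εd|/(εs + |εd|) = 5/9.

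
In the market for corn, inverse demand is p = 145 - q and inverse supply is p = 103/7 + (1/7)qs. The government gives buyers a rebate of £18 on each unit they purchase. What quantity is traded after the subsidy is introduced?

q' = 129.75

Pre-subsidy: 145 - q = 103/7 + (1/7)q gives q* = 114 and p* = 31.
With the rebate, buyers effectively pay pb = ps − 18, where ps is the price sellers receive.
On the curves, pb = 145 - q and ps = 103/7 + (1/7)q; the wedge ps − pb = 18 gives 103/7 + (1/7)q − (145 - q) = 18, so q' = 129.75.
Then pb = 145 − 1·129.75 = 15.25 and ps = 103/7 + (1/7)·129.75 = 33.25.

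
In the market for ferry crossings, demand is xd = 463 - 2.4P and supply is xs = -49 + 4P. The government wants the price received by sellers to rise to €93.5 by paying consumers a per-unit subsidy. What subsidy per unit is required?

At a seller price of 93.5, quantity supplied is -49 + 4·93.5 = 325.
Buyers absorb 325 only when they pay Pb with 463 − 2.4·Pb = 325, i.e. Pb = 57.5.
s = Ps − Pb = 93.5 − 57.5 = 36.

Required subsidy s = €36 per unit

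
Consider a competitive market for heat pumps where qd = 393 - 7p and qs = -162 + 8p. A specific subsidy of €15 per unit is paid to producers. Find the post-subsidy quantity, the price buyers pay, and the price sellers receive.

q' = 190; buyers pay €29; sellers receive €44

Pre-subsidy: 393 - 7p = -162 + 8p gives p* = 37, q* = 134.
With the subsidy, sellers receive ps = pb + 15 for each unit, where pb is the price buyers pay.
Supply in terms of pb becomes qs = -162 + 8(pb + 15) = -42 + 8pb. Setting this equal to demand: 393 - 7pb = -42 + 8pb, so pb = 29.
Sellers receive ps = 29 + 15 = 44; q' = 393 − 7·29 = 190.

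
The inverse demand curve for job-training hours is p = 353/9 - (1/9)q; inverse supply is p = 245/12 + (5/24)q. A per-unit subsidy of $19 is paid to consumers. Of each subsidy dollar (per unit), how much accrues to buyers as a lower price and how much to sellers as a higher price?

Pre-subsidy: 353/9 - (1/9)q = 245/12 + (5/24)q gives q* = 1354/23 and p* = 2255/69.
With the rebate, buyers effectively pay pb = ps − 19, where ps is the price sellers receive.
On the curves, pb = 353/9 - (1/9)q and ps = 245/12 + (5/24)q; the wedge ps − pb = 19 gives 245/12 + (5/24)q − (353/9 - (1/9)q) = 19, so q' = 2722/23.
Then pb = 353/9 − (1/9)·(2722/23) = 1799/69 and ps = 245/12 + (5/24)·(2722/23) = 3110/69.
Buyers' price falls by p* − pb = 2255/69 − 1799/69 = 152/23; sellers' price rises by ps − p* = 3110/69 − 2255/69 = 285/23.

Buyers gain 152/23 per unit; sellers gain 285/23 per unit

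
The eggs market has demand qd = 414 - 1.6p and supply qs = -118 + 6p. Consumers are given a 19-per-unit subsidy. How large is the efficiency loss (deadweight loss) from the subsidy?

Deadweight loss = 228

Pre-subsidy: 414 - 1.6p = -118 + 6p gives p* = 70, q* = 302.
With the rebate, buyers effectively pay pb = ps − 19, where ps is the price sellers receive.
Demand in terms of ps becomes qd = 414 − 1.6(ps − 19) = 444.4 - 1.6ps. Setting this equal to supply: 444.4 - 1.6ps = -118 + 6ps, so ps = 74.
Buyers pay pb = 74 − 19 = 55; q' = -118 + 6·74 = 326.
The subsidy expands output by 326 − 302 = 24 past the efficient level; on those units the gap between marginal cost and willingness to pay runs from 0 up to 19.
DWL = ½ × 19 × 24 = 228.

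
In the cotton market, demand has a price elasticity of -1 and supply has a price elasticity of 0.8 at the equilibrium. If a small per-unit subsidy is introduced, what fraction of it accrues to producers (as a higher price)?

For a small subsidy around the equilibrium, the benefit split depends on the relative slopes, which at a point are proportional to the elasticities.
Buyer share = εs/(εs + |εd|) = 0.8/(0.8 + 1) = 4/9; seller share = |εd|/(εs + |εd|) = 5/9.
So producers capture 5/9 of the subsidy.

Producer share = 5/9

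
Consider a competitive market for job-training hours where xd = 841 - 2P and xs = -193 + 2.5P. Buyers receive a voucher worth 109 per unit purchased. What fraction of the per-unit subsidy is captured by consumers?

Consumer share = 5/9

Pre-subsidy: 841 - 2P = -193 + 2.5P gives P* = 2068/9, x* = 3433/9.
With the rebate, buyers effectively pay Pb = Ps − 109, where Ps is the price sellers receive.
Demand in terms of Ps becomes xd = 841 − 2(Ps − 109) = 1059 - 2Ps. Setting this equal to supply: 1059 - 2Ps = -193 + 2.5Ps, so Ps = 2504/9.
Buyers pay Pb = 2504/9 − 109 = 1523/9; x' = -193 + 2.5·(2504/9) = 4523/9.
Buyers' price falls by P* − Pb = 2068/9 − 1523/9 = 545/9; sellers' price rises by Ps − P* = 2504/9 − 2068/9 = 436/9.
So consumers capture (545/9)/109 = 5/9 of each unit of subsidy.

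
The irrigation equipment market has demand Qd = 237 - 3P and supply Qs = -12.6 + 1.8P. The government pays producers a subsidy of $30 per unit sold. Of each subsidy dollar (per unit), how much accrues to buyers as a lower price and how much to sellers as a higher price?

Pre-subsidy: 237 - 3P = -12.6 + 1.8P gives P* = 52, Q* = 81.
With the subsidy, sellers receive Ps = Pb + 30 for each unit, where Pb is the price buyers pay.
Supply in terms of Pb becomes Qs = -12.6 + 1.8(Pb + 30) = 41.4 + 1.8Pb. Setting this equal to demand: 237 - 3Pb = 41.4 + 1.8Pb, so Pb = 40.75.
Sellers receive Ps = 40.75 + 30 = 70.75; Q' = 237 − 3·40.75 = 114.75.
Buyers' price falls by P* − Pb = 52 − 40.75 = 11.25; sellers' price rises by Ps − P* = 70.75 − 52 = 18.75.

Buyers gain $11.25 per unit; sellers gain $18.75 per unit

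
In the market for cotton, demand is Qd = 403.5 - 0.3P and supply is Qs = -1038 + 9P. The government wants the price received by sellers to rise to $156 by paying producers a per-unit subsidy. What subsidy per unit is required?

At a seller price of 156, quantity supplied is -1038 + 9·156 = 366.
Buyers absorb 366 only when they pay Pb with 403.5 − 0.3·Pb = 366, i.e. Pb = 125.
s = Ps − Pb = 156 − 125 = 31.

Required subsidy s = $31 per unit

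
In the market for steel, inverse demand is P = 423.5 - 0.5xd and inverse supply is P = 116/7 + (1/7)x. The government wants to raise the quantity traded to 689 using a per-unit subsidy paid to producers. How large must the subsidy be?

At x = 689, from the demand curve buyers pay Pb = 423.5 − 0.5·689 = 79; from the supply curve sellers need Ps = 116/7 + (1/7)·689 = 115.
The subsidy must fill the gap: s = Ps − Pb = 115 − 79 = 36.

Required subsidy s = 36 per unit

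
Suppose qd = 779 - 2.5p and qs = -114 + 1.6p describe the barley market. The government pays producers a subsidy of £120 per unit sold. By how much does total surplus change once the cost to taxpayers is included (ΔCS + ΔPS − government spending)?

Net change in total surplus = -288000/41

Pre-subsidy: 779 - 2.5p = -114 + 1.6p gives p* = 8930/41, q* = 9614/41.
With the subsidy, sellers receive ps = pb + 120 for each unit, where pb is the price buyers pay.
Supply in terms of pb becomes qs = -114 + 1.6(pb + 120) = 78 + 1.6pb. Setting this equal to demand: 779 - 2.5pb = 78 + 1.6pb, so pb = 7010/41.
Sellers receive ps = 7010/41 + 120 = 11930/41; q' = 779 − 2.5·(7010/41) = 14414/41.
ΔCS = ½(9614/41 + 14414/41)(8930/41 − 7010/41) = 23066880/1681; ΔPS = ½(9614/41 + 14414/41)(11930/41 − 8930/41) = 36042000/1681.
Government spending = 120 × 14414/41 = 1729680/41.
Net change = 23066880/1681 + 36042000/1681 − 1729680/41 = -288000/41. The loss equals the DWL triangle ½·120·4800/41.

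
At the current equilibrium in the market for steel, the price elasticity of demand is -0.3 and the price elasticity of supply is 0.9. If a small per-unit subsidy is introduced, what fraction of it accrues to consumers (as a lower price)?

For a small subsidy around the equilibrium, the benefit split depends on the relative slopes, which at a point are proportional to the elasticities.
Buyer share = εs/(εs + |εd|) = 0.9/(0.9 + 0.3) = 0.75; seller share = |εd|/(εs + |εd|) = 0.25.

Consumer share = 0.75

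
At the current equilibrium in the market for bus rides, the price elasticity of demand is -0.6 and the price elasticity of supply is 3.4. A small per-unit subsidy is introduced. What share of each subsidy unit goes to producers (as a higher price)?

Producer share = 0.15

For a small subsidy around the equilibrium, the benefit split depends on the relative slopes, which at a point are proportional to the elasticities.
Buyer share = εs/(εs + |εd|) = 3.4/(3.4 + 0.6) = 0.85; seller share = |εd|/(εs + |εd|) = 0.15.
So producers capture 0.15 of the subsidy.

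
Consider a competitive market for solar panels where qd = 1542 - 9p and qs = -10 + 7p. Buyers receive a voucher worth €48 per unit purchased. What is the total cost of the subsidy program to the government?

Pre-subsidy: 1542 - 9p = -10 + 7p gives p* = 97, q* = 669.
With the rebate, buyers effectively pay pb = ps − 48, where ps is the price sellers receive.
Demand in terms of ps becomes qd = 1542 − 9(ps − 48) = 1974 - 9ps. Setting this equal to supply: 1974 - 9ps = -10 + 7ps, so ps = 124.
Buyers pay pb = 124 − 48 = 76; q' = -10 + 7·124 = 858.
Government outlay = subsidy × quantity = 48 × 858 = 41184.

Government cost = €41184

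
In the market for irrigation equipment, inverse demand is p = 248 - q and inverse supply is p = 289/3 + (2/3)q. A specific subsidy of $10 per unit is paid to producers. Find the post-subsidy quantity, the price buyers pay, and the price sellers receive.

Pre-subsidy: 248 - q = 289/3 + (2/3)q gives q* = 91 and p* = 157.
With the subsidy, sellers receive ps = pb + 10 for each unit, where pb is the price buyers pay.
On the curves, pb = 248 - q and ps = 289/3 + (2/3)q; the wedge ps − pb = 10 gives 289/3 + (2/3)q − (248 - q) = 10, so q' = 97.
Then pb = 248 − 1·97 = 151 and ps = 289/3 + (2/3)·97 = 161.

q' = 97; buyers pay $151; sellers receive $161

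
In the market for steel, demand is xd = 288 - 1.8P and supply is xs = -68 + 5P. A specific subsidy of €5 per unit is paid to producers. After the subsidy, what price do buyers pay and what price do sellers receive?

Pre-subsidy: 288 - 1.8P = -68 + 5P gives P* = 890/17, x* = 3294/17.
With the subsidy, sellers receive Ps = Pb + 5 for each unit, where Pb is the price buyers pay.
Supply in terms of Pb becomes xs = -68 + 5(Pb + 5) = -43 + 5Pb. Setting this equal to demand: 288 - 1.8Pb = -43 + 5Pb, so Pb = 1655/34.
Sellers receive Ps = 1655/34 + 5 = 1825/34; x' = 288 − 1.8·(1655/34) = 6813/34.

Buyers pay 1655/34; sellers receive 1825/34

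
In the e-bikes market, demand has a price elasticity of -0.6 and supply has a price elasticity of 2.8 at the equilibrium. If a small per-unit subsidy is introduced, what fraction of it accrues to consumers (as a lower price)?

For a small subsidy around the equilibrium, the benefit split depends on the relative slopes, which at a point are proportional to the elasticities.
Buyer share = εs/(εs + |εd|) = 2.8/(2.8 + 0.6) = 14/17; seller share = |εd|/(εs + |εd|) = 3/17.

Consumer share = 14/17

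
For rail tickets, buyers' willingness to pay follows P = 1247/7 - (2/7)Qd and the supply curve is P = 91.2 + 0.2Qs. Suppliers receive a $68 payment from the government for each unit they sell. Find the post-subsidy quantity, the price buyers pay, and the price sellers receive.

Q' = 319; buyers pay $87; sellers receive $155

Pre-subsidy: 1247/7 - (2/7)Q = 91.2 + 0.2Q gives Q* = 179 and P* = 127.
With the subsidy, sellers receive Ps = Pb + 68 for each unit, where Pb is the price buyers pay.
On the curves, Pb = 1247/7 - (2/7)Q and Ps = 91.2 + 0.2Q; the wedge Ps − Pb = 68 gives 91.2 + 0.2Q − (1247/7 - (2/7)Q) = 68, so Q' = 319.
Then Pb = 1247/7 − (2/7)·319 = 87 and Ps = 91.2 + 0.2·319 = 155.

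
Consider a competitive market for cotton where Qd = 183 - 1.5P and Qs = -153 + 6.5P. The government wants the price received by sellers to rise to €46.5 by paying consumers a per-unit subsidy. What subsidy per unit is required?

At a seller price of 46.5, quantity supplied is -153 + 6.5·46.5 = 149.25.
Buyers absorb 149.25 only when they pay Pb with 183 − 1.5·Pb = 149.25, i.e. Pb = 22.5.
s = Ps − Pb = 46.5 − 22.5 = 24.

Required subsidy s = €24 per unit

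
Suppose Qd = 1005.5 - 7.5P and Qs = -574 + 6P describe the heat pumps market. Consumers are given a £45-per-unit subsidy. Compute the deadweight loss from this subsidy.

Pre-subsidy: 1005.5 - 7.5P = -574 + 6P gives P* = 117, Q* = 128.
With the rebate, buyers effectively pay Pb = Ps − 45, where Ps is the price sellers receive.
Demand in terms of Ps becomes Qd = 1005.5 − 7.5(Ps − 45) = 1343 - 7.5Ps. Setting this equal to supply: 1343 - 7.5Ps = -574 + 6Ps, so Ps = 142.
Buyers pay Pb = 142 − 45 = 97; Q' = -574 + 6·142 = 278.
The subsidy expands output by 278 − 128 = 150 past the efficient level; on those units the gap between marginal cost and willingness to pay runs from 0 up to 45.
DWL = ½ × 45 × 150 = 3375.

Deadweight loss = £3375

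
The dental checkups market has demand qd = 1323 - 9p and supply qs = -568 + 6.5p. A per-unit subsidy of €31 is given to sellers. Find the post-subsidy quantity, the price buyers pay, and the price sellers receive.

q' = 342; buyers pay €109; sellers receive €140

Pre-subsidy: 1323 - 9p = -568 + 6.5p gives p* = 122, q* = 225.
With the subsidy, sellers receive ps = pb + 31 for each unit, where pb is the price buyers pay.
Supply in terms of pb becomes qs = -568 + 6.5(pb + 31) = -366.5 + 6.5pb. Setting this equal to demand: 1323 - 9pb = -366.5 + 6.5pb, so pb = 109.
Sellers receive ps = 109 + 31 = 140; q' = 1323 − 9·109 = 342.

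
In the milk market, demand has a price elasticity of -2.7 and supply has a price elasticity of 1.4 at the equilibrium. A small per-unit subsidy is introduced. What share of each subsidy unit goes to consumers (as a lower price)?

For a small subsidy around the equilibrium, the benefit split depends on the relative slopes, which at a point are proportional to the elasticities.
Buyer share = εs/(εs + |εd|) = 1.4/(1.4 + 2.7) = 14/41; seller share = |εd|/(εs + |εd|) = 27/41.

Consumer share = 14/41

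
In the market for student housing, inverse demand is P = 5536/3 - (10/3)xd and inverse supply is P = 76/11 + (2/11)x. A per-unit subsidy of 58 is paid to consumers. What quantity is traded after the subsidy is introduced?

Pre-subsidy: 5536/3 - (10/3)x = 76/11 + (2/11)x gives x* = 523 and P* = 102.
With the rebate, buyers effectively pay Pb = Ps − 58, where Ps is the price sellers receive.
On the curves, Pb = 5536/3 - (10/3)x and Ps = 76/11 + (2/11)x; the wedge Ps − Pb = 58 gives 76/11 + (2/11)x − (5536/3 - (10/3)x) = 58, so x' = 539.5.
Then Pb = 5536/3 − (10/3)·539.5 = 47 and Ps = 76/11 + (2/11)·539.5 = 105.

x' = 539.5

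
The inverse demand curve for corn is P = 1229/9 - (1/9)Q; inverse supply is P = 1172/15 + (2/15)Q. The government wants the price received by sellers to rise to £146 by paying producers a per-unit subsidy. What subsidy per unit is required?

At a seller price of 146, quantity supplied is -586 + 7.5·146 = 509.
Buyers absorb 509 only when they pay Pb = 1229/9 − (1/9)·509 = 80.
s = Ps − Pb = 146 − 80 = 66.

Required subsidy s = £66 per unit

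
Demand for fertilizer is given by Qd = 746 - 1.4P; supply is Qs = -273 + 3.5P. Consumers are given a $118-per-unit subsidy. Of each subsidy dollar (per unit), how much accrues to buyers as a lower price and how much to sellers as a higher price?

Pre-subsidy: 746 - 1.4P = -273 + 3.5P gives P* = 10190/49, Q* = 3184/7.
With the rebate, buyers effectively pay Pb = Ps − 118, where Ps is the price sellers receive.
Demand in terms of Ps becomes Qd = 746 − 1.4(Ps − 118) = 911.2 - 1.4Ps. Setting this equal to supply: 911.2 - 1.4Ps = -273 + 3.5Ps, so Ps = 11842/49.
Buyers pay Pb = 11842/49 − 118 = 6060/49; Q' = -273 + 3.5·(11842/49) = 4010/7.
Buyers' price falls by P* − Pb = 10190/49 − 6060/49 = 590/7; sellers' price rises by Ps − P* = 11842/49 − 10190/49 = 236/7.

Buyers gain 590/7 per unit; sellers gain 236/7 per unit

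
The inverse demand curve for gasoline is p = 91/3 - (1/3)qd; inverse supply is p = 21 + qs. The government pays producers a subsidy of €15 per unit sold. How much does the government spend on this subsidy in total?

Pre-subsidy: 91/3 - (1/3)q = 21 + q gives q* = 7 and p* = 28.
With the subsidy, sellers receive ps = pb + 15 for each unit, where pb is the price buyers pay.
On the curves, pb = 91/3 - (1/3)q and ps = 21 + q; the wedge ps − pb = 15 gives 21 + q − (91/3 - (1/3)q) = 15, so q' = 18.25.
Then pb = 91/3 − (1/3)·18.25 = 24.25 and ps = 21 + 1·18.25 = 39.25.
Government outlay = subsidy × quantity = 15 × 18.25 = 273.75.

Government cost = €273.75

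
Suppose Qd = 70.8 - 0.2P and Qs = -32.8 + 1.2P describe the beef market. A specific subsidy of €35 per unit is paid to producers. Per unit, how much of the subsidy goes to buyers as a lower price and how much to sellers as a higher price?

Pre-subsidy: 70.8 - 0.2P = -32.8 + 1.2P gives P* = 74, Q* = 56.
With the subsidy, sellers receive Ps = Pb + 35 for each unit, where Pb is the price buyers pay.
Supply in terms of Pb becomes Qs = -32.8 + 1.2(Pb + 35) = 9.2 + 1.2Pb. Setting this equal to demand: 70.8 - 0.2Pb = 9.2 + 1.2Pb, so Pb = 44.
Sellers receive Ps = 44 + 35 = 79; Q' = 70.8 − 0.2·44 = 62.
Buyers' price falls by P* − Pb = 74 − 44 = 30; sellers' price rises by Ps − P* = 79 − 74 = 5.

Buyers gain €30 per unit; sellers gain €5 per unit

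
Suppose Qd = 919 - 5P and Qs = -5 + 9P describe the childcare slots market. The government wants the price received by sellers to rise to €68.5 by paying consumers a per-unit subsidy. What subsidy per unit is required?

Required subsidy s = €7 per unit

At a seller price of 68.5, quantity supplied is -5 + 9·68.5 = 611.5.
Buyers absorb 611.5 only when they pay Pb with 919 − 5·Pb = 611.5, i.e. Pb = 61.5.
s = Ps − Pb = 68.5 − 61.5 = 7.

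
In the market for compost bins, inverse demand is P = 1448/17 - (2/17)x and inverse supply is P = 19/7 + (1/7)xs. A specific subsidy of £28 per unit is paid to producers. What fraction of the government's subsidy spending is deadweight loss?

DWL / government spending = 1666/13145

Pre-subsidy: 1448/17 - (2/17)x = 19/7 + (1/7)x gives x* = 9813/31 and P* = 1486/31.
With the subsidy, sellers receive Ps = Pb + 28 for each unit, where Pb is the price buyers pay.
On the curves, Pb = 1448/17 - (2/17)x and Ps = 19/7 + (1/7)x; the wedge Ps − Pb = 28 gives 19/7 + (1/7)x − (1448/17 - (2/17)x) = 28, so x' = 13145/31.
Then Pb = 1448/17 − (2/17)·(13145/31) = 1094/31 and Ps = 19/7 + (1/7)·(13145/31) = 1962/31.
ΔCS = ½(9813/31 + 13145/31)(1486/31 − 1094/31) = 4499768/961; ΔPS = ½(9813/31 + 13145/31)(1962/31 − 1486/31) = 5464004/961.
Government spending = 28 × 13145/31 = 368060/31.
DWL = ½ × 28 × (13145/31 − 9813/31) = 46648/31; fraction = (46648/31) / (368060/31) = 1666/13145.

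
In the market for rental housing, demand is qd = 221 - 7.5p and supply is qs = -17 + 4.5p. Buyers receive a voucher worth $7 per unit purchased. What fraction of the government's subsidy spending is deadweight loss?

DWL / government spending = 315/2942

Pre-subsidy: 221 - 7.5p = -17 + 4.5p gives p* = 119/6, q* = 72.25.
With the rebate, buyers effectively pay pb = ps − 7, where ps is the price sellers receive.
Demand in terms of ps becomes qd = 221 − 7.5(ps − 7) = 273.5 - 7.5ps. Setting this equal to supply: 273.5 - 7.5ps = -17 + 4.5ps, so ps = 581/24.
Buyers pay pb = 581/24 − 7 = 413/24; q' = -17 + 4.5·(581/24) = 91.9375.
ΔCS = ½(72.25 + 91.9375)(119/6 − 413/24) = 215.49609375; ΔPS = ½(72.25 + 91.9375)(581/24 − 119/6) = 359.16015625.
Government spending = 7 × 91.9375 = 643.5625.
DWL = ½ × 7 × (91.9375 − 72.25) = 68.90625; fraction = 68.90625 / 643.5625 = 315/2942.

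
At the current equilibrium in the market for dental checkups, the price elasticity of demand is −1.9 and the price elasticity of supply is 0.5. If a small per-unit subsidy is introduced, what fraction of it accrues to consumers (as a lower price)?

For a small subsidy around the equilibrium, the benefit split depends on the relative slopes, which at a point are proportional to the elasticities.
Buyer share = εs/(εs + |εd|) = 0.5/(0.5 + 1.9) = 5/24; seller share = |εd|/(εs + |εd|) = 19/24.

Consumer share = 5/24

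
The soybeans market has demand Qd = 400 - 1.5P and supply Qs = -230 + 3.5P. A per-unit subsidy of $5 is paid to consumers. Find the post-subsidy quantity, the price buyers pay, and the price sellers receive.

Pre-subsidy: 400 - 1.5P = -230 + 3.5P gives P* = 126, Q* = 211.
With the rebate, buyers effectively pay Pb = Ps − 5, where Ps is the price sellers receive.
Demand in terms of Ps becomes Qd = 400 − 1.5(Ps − 5) = 407.5 - 1.5Ps. Setting this equal to supply: 407.5 - 1.5Ps = -230 + 3.5Ps, so Ps = 127.5.
Buyers pay Pb = 127.5 − 5 = 122.5; Q' = -230 + 3.5·127.5 = 216.25.

Q' = 216.25; buyers pay $122.5; sellers receive $127.5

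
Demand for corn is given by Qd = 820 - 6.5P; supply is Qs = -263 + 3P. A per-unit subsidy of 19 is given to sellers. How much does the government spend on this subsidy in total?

Pre-subsidy: 820 - 6.5P = -263 + 3P gives P* = 114, Q* = 79.
With the subsidy, sellers receive Ps = Pb + 19 for each unit, where Pb is the price buyers pay.
Supply in terms of Pb becomes Qs = -263 + 3(Pb + 19) = -206 + 3Pb. Setting this equal to demand: 820 - 6.5Pb = -206 + 3Pb, so Pb = 108.
Sellers receive Ps = 108 + 19 = 127; Q' = 820 − 6.5·108 = 118.
Government outlay = subsidy × quantity = 19 × 118 = 2242.

Government cost = 2242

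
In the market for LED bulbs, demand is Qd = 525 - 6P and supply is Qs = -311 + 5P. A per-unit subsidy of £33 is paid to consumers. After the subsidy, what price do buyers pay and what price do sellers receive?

Pre-subsidy: 525 - 6P = -311 + 5P gives P* = 76, Q* = 69.
With the rebate, buyers effectively pay Pb = Ps − 33, where Ps is the price sellers receive.
Demand in terms of Ps becomes Qd = 525 − 6(Ps − 33) = 723 - 6Ps. Setting this equal to supply: 723 - 6Ps = -311 + 5Ps, so Ps = 94.
Buyers pay Pb = 94 − 33 = 61; Q' = -311 + 5·94 = 159.

Buyers pay £61; sellers receive £94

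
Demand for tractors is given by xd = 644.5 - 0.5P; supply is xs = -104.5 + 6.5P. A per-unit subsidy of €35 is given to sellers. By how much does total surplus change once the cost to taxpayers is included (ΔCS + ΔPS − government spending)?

Pre-subsidy: 644.5 - 0.5P = -104.5 + 6.5P gives P* = 107, x* = 591.
With the subsidy, sellers receive Ps = Pb + 35 for each unit, where Pb is the price buyers pay.
Supply in terms of Pb becomes xs = -104.5 + 6.5(Pb + 35) = 123 + 6.5Pb. Setting this equal to demand: 644.5 - 0.5Pb = 123 + 6.5Pb, so Pb = 74.5.
Sellers receive Ps = 74.5 + 35 = 109.5; x' = 644.5 − 0.5·74.5 = 607.25.
ΔCS = ½(591 + 607.25)(107 − 74.5) = 19471.5625; ΔPS = ½(591 + 607.25)(109.5 − 107) = 1497.8125.
Government spending = 35 × 607.25 = 21253.75.
Net change = 19471.5625 + 1497.8125 − 21253.75 = -284.375. The loss equals the DWL triangle ½·35·16.25.

Net change in total surplus = -€284.375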